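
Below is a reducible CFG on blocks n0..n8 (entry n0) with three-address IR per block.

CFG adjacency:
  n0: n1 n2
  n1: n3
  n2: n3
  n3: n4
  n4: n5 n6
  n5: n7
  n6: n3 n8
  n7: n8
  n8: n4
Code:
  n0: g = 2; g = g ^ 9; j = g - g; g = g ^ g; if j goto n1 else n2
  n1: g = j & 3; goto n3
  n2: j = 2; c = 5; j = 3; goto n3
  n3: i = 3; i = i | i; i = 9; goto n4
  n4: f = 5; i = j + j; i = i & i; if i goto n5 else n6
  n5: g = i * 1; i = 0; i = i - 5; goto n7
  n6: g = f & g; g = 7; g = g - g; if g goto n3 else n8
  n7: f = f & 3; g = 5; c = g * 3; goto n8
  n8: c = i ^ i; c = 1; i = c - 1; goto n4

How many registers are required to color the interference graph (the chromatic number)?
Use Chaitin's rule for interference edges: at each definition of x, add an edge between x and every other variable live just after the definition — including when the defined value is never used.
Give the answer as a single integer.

Answer: 4

Derivation:
Block summaries:
  n0 def {g,j} use ∅
  n1 def {g} use {j}
  n2 def {c,j} use ∅
  n3 def {i} use ∅
  n4 def {f,i} use {j}
  n5 def {g,i} use {i}
  n6 def {g} use {f,g}
  n7 def {c,f,g} use {f}
  n8 def {c,i} use {i}

Liveness:
  n0: in=∅ out={g,j}
  n1: in={j} out={g,j}
  n2: in={g} out={g,j}
  n3: in={g,j} out={g,j}
  n4: in={g,j} out={f,g,i,j}
  n5: in={f,i,j} out={f,i,j}
  n6: in={f,g,i,j} out={g,i,j}
  n7: in={f,i,j} out={g,i,j}
  n8: in={g,i,j} out={g,j}

Interfere edges:
  c: {g,i,j}
  f: {g,i,j}
  g: {c,f,i,j}
  i: {c,f,g,j}
  j: {c,f,g,i}

Chromatic number:
  lower bound: {c,g,i,j} mutually conflict ⇒ χ ≥ 4
  4-colouring: c0={g}  c1={i}  c2={j}  c3={c,f}
  χ = 4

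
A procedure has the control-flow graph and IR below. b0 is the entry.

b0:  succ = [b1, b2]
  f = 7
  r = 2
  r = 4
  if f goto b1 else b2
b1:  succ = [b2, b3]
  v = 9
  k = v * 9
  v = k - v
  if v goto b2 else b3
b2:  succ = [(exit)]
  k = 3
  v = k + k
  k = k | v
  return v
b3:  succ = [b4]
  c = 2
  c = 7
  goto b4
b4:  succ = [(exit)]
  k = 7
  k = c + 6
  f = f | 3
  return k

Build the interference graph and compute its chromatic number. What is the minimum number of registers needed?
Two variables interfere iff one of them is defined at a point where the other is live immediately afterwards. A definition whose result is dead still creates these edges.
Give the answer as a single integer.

def/use:
  b0 def {f,r} use ∅
  b1 def {k,v} use ∅
  b2 def {k,v} use ∅
  b3 def {c} use ∅
  b4 def {f,k} use {c,f}

Liveness:
  b0: in=∅ out={f}
  b1: in={f} out={f}
  b2: in=∅ out=∅
  b3: in={f} out={c,f}
  b4: in={c,f} out=∅

Interfere edges:
  c: {f,k}
  f: {c,k,r,v}
  k: {c,f,v}
  r: {f}
  v: {f,k}

Colouring:
  {c,f,k} pairwise interfere (3-clique) ⇒ χ ≥ 3
  3-colouring: c0={f}  c1={k,r}  c2={c,v}
  χ = 3

Answer: 3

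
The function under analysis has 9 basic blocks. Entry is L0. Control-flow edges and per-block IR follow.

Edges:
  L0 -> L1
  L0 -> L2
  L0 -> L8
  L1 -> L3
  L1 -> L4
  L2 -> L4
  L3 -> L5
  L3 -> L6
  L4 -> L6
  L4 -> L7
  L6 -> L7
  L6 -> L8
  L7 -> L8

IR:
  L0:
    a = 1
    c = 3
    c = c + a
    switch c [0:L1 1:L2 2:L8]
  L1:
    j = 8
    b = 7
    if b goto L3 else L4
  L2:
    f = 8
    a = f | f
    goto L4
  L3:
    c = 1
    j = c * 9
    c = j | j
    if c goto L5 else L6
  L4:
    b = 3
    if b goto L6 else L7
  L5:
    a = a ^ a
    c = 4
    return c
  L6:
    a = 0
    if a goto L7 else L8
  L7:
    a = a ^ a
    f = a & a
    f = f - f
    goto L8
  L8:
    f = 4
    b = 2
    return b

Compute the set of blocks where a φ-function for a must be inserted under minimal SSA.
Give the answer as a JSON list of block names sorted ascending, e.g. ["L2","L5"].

Answer: ["L4", "L6", "L7", "L8"]

Derivation:
idom tree: L1←L0 L2←L0 L3←L1 L4←L0 L5←L3 L6←L0 L7←L0 L8←L0
Dom∩ at merges:
  L4: preds {L1,L2}: {L0,L1} ∩ {L0,L2} = {L0}; idom=L0
  L6: preds {L3,L4}: {L0,L1,L3} ∩ {L0,L4} = {L0}; idom=L0
  L7: preds {L4,L6}: {L0,L4} ∩ {L0,L6} = {L0}; idom=L0
  L8: preds {L0,L6,L7}: {L0} ∩ {L0,L6} ∩ {L0,L7} = {L0}; idom=L0

DF derivation:
  join L4 pred L1: L1 stop@L0
  join L4 pred L2: L2 stop@L0
  join L6 pred L3: L3→L1 stop@L0
  join L6 pred L4: L4 stop@L0
  join L7 pred L4: L4 stop@L0
  join L7 pred L6: L6 stop@L0
  join L8 pred L0: · stop@L0
  join L8 pred L6: L6 stop@L0
  join L8 pred L7: L7 stop@L0
  L0: DF=∅
  L1: DF={L4,L6}
  L2: DF={L4}
  L3: DF={L6}
  L4: DF={L6,L7}
  L5: DF=∅
  L6: DF={L7,L8}
  L7: DF={L8}
  L8: DF=∅

φ for a: defs {L0,L2,L5,L6,L7}
  DF⁺ = {L4,L6,L7,L8}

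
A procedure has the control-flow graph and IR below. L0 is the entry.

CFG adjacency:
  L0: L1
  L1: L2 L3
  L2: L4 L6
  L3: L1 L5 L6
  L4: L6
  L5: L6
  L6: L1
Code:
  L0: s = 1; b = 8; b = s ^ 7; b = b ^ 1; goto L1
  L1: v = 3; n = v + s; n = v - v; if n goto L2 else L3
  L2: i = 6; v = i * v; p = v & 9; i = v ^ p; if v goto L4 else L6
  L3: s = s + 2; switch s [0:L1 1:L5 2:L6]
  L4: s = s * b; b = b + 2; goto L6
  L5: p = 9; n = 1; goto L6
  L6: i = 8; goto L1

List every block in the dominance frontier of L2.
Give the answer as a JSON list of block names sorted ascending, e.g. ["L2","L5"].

idom tree: L1←L0 L2←L1 L3←L1 L4←L2 L5←L3 L6←L1
Dom∩ at merges:
  L1: preds {L0,L3,L6}: {L0} ∩ {L0,L1,L3} ∩ {L0,L1,L6} = {L0}; idom=L0
  L6: preds {L2,L3,L4,L5}: {L0,L1,L2} ∩ {L0,L1,L3} ∩ {L0,L1,L2,L4} ∩ {L0,L1,L3,L5} = {L0,L1}; idom=L1

DF walk-up:
  join L1 pred L0: · stop@L0
  join L1 pred L3: L3→L1 stop@L0
  join L1 pred L6: L6→L1 stop@L0
  join L6 pred L2: L2 stop@L1
  join L6 pred L3: L3 stop@L1
  join L6 pred L4: L4→L2 stop@L1
  join L6 pred L5: L5→L3 stop@L1
  L0: DF=∅
  L1: DF={L1}
  L2: DF={L6}
  L3: DF={L1,L6}
  L4: DF={L6}
  L5: DF={L6}
  L6: DF={L1}

DF(L2) = ["L6"]

Answer: ["L6"]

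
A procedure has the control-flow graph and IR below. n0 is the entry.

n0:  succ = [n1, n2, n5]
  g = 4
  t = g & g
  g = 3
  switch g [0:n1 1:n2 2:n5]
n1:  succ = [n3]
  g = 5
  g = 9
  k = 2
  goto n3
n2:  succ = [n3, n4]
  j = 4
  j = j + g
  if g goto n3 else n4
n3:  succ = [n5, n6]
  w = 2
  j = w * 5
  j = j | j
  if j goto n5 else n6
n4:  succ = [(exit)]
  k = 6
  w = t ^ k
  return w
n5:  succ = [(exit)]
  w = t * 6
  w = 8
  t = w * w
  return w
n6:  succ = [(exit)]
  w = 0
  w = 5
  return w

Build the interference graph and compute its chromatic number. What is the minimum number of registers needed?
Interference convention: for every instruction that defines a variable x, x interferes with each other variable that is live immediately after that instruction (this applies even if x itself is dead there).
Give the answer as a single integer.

def/use:
  n0: {g,t} / ∅
  n1: {g,k} / ∅
  n2: {j} / {g}
  n3: {j,w} / ∅
  n4: {k,w} / {t}
  n5: {t,w} / {t}
  n6: {w} / ∅

Live sets:
  live n0: ∅→{g,t}
  live n1: {t}→{t}
  live n2: {g,t}→{t}
  live n3: {t}→{t}
  live n4: {t}→∅
  live n5: {t}→∅
  live n6: ∅→∅

Interference:
  g — {j,t}
  j — {g,t}
  k — {t}
  t — {g,j,k,w}
  w — {t}

Colouring:
  clique {g,j,t} ⇒ need ≥ 3
  assign g→r1 j→r2 k→r1 t→r0 w→r1 — no edge inside a register ⇒ χ ≤ 3
  χ = 3

Answer: 3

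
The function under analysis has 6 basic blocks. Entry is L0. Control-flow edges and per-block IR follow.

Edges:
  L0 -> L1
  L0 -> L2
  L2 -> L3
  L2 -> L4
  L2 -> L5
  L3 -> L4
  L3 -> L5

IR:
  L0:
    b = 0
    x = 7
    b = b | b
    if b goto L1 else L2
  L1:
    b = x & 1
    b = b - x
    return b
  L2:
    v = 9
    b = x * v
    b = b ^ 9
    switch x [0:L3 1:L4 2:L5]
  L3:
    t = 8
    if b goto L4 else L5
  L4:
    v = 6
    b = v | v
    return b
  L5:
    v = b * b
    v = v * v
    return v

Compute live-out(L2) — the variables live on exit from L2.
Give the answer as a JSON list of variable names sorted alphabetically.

def/use:
  L0: def={b,x} ue=∅
  L1: def={b} ue={x}
  L2: def={b,v} ue={x}
  L3: def={t} ue={b}
  L4: def={b,v} ue=∅
  L5: def={v} ue={b}

Live sets:
  L0: in=∅ out={x}
  L1: in={x} out=∅
  L2: in={x} out={b}
  L3: in={b} out={b}
  L4: in=∅ out=∅
  L5: in={b} out=∅

live-out(L2) = ["b"]

Answer: ["b"]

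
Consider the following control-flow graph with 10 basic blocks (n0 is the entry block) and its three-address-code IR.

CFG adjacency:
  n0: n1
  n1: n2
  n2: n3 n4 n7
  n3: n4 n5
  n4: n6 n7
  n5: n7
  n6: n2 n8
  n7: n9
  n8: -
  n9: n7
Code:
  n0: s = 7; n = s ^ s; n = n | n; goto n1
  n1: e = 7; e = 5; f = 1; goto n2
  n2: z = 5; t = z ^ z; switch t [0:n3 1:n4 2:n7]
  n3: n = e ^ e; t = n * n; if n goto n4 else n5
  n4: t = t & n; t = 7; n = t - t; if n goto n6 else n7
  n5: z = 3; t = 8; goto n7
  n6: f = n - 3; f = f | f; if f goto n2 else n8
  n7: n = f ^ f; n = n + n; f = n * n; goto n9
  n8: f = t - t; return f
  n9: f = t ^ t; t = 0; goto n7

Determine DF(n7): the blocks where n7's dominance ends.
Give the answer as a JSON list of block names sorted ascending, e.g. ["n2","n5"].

idom tree: n1←n0 n2←n1 n3←n2 n4←n2 n5←n3 n6←n4 n7←n2 n8←n6 n9←n7
Join-block Dom:
  n2: preds {n1,n6}: {n0,n1} ∩ {n0,n1,n2,n4,n6} = {n0,n1}; idom=n1
  n4: preds {n2,n3}: {n0,n1,n2} ∩ {n0,n1,n2,n3} = {n0,n1,n2}; idom=n2
  n7: preds {n2,n4,n5,n9}: {n0,n1,n2} ∩ {n0,n1,n2,n4} ∩ {n0,n1,n2,n3,n5} ∩ {n0,n1,n2,n7,n9} = {n0,n1,n2}; idom=n2

DF derivation:
  n2←n1: walk · to n1
  n2←n6: walk n6→n4→n2 to n1
  n4←n2: walk · to n2
  n4←n3: walk n3 to n2
  n7←n2: walk · to n2
  n7←n4: walk n4 to n2
  n7←n5: walk n5→n3 to n2
  n7←n9: walk n9→n7 to n2
  n0: DF=∅
  n1: DF=∅
  n2: DF={n2}
  n3: DF={n4,n7}
  n4: DF={n2,n7}
  n5: DF={n7}
  n6: DF={n2}
  n7: DF={n7}
  n8: DF=∅
  n9: DF={n7}

DF(n7) = ["n7"]

Answer: ["n7"]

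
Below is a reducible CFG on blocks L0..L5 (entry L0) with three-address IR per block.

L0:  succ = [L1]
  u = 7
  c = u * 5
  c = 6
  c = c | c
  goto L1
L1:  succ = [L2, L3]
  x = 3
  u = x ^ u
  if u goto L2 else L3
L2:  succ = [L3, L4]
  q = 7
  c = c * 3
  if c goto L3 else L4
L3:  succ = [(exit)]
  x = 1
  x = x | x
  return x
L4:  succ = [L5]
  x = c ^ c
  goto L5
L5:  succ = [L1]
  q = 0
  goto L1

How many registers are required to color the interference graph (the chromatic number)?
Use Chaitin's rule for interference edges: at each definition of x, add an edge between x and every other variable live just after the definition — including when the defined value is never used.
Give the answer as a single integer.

Per-block:
  L0: {c,u} / ∅
  L1: {u,x} / {u}
  L2: {c,q} / {c}
  L3: {x} / ∅
  L4: {x} / {c}
  L5: {q} / ∅

Liveness:
  L0: in=∅ out={c,u}
  L1: in={c,u} out={c,u}
  L2: in={c,u} out={c,u}
  L3: in=∅ out=∅
  L4: in={c,u} out={c,u}
  L5: in={c,u} out={c,u}

Interference:
  c↔{q,u,x}
  q↔{c,u}
  u↔{c,q,x}
  x↔{c,u}

Chromatic number:
  lower bound: {c,q,u} mutually conflict ⇒ χ ≥ 3
  assign c→R0 q→R2 u→R1 x→R2 — no edge inside a register ⇒ χ ≤ 3
  χ = 3

Answer: 3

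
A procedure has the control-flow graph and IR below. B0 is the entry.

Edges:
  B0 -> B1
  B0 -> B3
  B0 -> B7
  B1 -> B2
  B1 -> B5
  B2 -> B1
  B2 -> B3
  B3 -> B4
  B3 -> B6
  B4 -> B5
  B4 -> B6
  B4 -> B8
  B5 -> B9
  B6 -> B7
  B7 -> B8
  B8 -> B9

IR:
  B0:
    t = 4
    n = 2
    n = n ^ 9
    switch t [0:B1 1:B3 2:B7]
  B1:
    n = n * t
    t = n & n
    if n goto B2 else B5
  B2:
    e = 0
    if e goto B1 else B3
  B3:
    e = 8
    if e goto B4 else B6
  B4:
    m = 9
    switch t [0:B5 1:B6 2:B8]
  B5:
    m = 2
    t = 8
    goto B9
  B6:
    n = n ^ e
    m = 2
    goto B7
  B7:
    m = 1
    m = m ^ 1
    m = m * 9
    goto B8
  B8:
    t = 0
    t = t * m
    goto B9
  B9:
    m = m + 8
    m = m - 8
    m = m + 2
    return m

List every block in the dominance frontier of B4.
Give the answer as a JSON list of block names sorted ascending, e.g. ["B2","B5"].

idom tree: B1←B0 B2←B1 B3←B0 B4←B3 B5←B0 B6←B3 B7←B0 B8←B0 B9←B0
Join-block Dom:
  B1: preds {B0,B2}: {B0} ∩ {B0,B1,B2} = {B0}; idom=B0
  B3: preds {B0,B2}: {B0} ∩ {B0,B1,B2} = {B0}; idom=B0
  B5: preds {B1,B4}: {B0,B1} ∩ {B0,B3,B4} = {B0}; idom=B0
  B6: preds {B3,B4}: {B0,B3} ∩ {B0,B3,B4} = {B0,B3}; idom=B3
  B7: preds {B0,B6}: {B0} ∩ {B0,B3,B6} = {B0}; idom=B0
  B8: preds {B4,B7}: {B0,B3,B4} ∩ {B0,B7} = {B0}; idom=B0
  B9: preds {B5,B8}: {B0,B5} ∩ {B0,B8} = {B0}; idom=B0

DF derivation:
  join B1 pred B0: · stop@B0
  join B1 pred B2: B2→B1 stop@B0
  join B3 pred B0: · stop@B0
  join B3 pred B2: B2→B1 stop@B0
  join B5 pred B1: B1 stop@B0
  join B5 pred B4: B4→B3 stop@B0
  join B6 pred B3: · stop@B3
  join B6 pred B4: B4 stop@B3
  join B7 pred B0: · stop@B0
  join B7 pred B6: B6→B3 stop@B0
  join B8 pred B4: B4→B3 stop@B0
  join B8 pred B7: B7 stop@B0
  join B9 pred B5: B5 stop@B0
  join B9 pred B8: B8 stop@B0
  DF(B0)=∅
  DF(B1)={B1,B3,B5}
  DF(B2)={B1,B3}
  DF(B3)={B5,B7,B8}
  DF(B4)={B5,B6,B8}
  DF(B5)={B9}
  DF(B6)={B7}
  DF(B7)={B8}
  DF(B8)={B9}
  DF(B9)=∅

DF(B4) = ["B5", "B6", "B8"]

Answer: ["B5", "B6", "B8"]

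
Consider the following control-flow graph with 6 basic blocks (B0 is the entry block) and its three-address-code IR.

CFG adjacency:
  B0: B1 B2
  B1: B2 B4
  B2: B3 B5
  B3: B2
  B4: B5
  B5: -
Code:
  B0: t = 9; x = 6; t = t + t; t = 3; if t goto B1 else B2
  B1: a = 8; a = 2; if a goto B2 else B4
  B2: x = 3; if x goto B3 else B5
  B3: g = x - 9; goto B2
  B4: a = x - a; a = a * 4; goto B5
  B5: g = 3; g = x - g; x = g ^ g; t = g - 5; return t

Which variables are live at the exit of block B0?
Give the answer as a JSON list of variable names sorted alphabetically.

Block summaries:
  B0: def={t,x} ue=∅
  B1: def={a} ue=∅
  B2: def={x} ue=∅
  B3: def={g} ue={x}
  B4: def={a} ue={a,x}
  B5: def={g,t,x} ue={x}

Live sets:
  B0 li=∅ lo={x}
  B1 li={x} lo={a,x}
  B2 li=∅ lo={x}
  B3 li={x} lo=∅
  B4 li={a,x} lo={x}
  B5 li={x} lo=∅

live-out(B0) = ["x"]

Answer: ["x"]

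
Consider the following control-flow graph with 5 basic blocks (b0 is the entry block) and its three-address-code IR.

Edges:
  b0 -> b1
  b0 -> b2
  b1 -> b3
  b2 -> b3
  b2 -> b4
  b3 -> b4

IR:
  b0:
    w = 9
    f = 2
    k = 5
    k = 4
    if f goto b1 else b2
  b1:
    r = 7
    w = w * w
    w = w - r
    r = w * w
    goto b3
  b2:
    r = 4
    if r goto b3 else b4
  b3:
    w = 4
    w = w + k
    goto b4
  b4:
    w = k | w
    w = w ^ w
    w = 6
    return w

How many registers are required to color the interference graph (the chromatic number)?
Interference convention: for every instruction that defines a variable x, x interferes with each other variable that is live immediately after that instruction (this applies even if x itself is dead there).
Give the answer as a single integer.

Answer: 3

Analysis:
Per-block:
  b0: {f,k,w} / ∅
  b1: {r,w} / {w}
  b2: {r} / ∅
  b3: {w} / {k}
  b4: {w} / {k,w}

Liveness:
  live b0: ∅→{k,w}
  live b1: {k,w}→{k}
  live b2: {k,w}→{k,w}
  live b3: {k}→{k,w}
  live b4: {k,w}→∅

Interfere edges:
  f↔{k,w}
  k↔{f,r,w}
  r↔{k,w}
  w↔{f,k,r}

Colouring:
  clique {f,k,w} ⇒ need ≥ 3
  3-colouring: R0={k}  R1={w}  R2={f,r}
  χ = 3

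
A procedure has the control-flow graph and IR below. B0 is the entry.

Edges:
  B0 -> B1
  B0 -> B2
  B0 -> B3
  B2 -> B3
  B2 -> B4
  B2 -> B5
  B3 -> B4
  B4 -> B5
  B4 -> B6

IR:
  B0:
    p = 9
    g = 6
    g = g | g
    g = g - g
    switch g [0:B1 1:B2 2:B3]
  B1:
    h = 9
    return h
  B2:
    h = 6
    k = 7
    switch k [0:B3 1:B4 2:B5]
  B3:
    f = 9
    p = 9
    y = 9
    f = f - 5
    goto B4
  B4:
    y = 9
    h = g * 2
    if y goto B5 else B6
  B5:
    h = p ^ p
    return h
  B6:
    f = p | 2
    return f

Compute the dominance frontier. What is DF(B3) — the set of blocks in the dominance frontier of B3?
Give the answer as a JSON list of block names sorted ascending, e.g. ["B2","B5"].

Answer: ["B4"]

Analysis:
idom tree: B1←B0 B2←B0 B3←B0 B4←B0 B5←B0 B6←B4
Join-block Dom:
  B3: preds {B0,B2}: {B0} ∩ {B0,B2} = {B0}; idom=B0
  B4: preds {B2,B3}: {B0,B2} ∩ {B0,B3} = {B0}; idom=B0
  B5: preds {B2,B4}: {B0,B2} ∩ {B0,B4} = {B0}; idom=B0

Frontier:
  join B3 pred B0: · stop@B0
  join B3 pred B2: B2 stop@B0
  join B4 pred B2: B2 stop@B0
  join B4 pred B3: B3 stop@B0
  join B5 pred B2: B2 stop@B0
  join B5 pred B4: B4 stop@B0
  DF(B0)=∅
  DF(B1)=∅
  DF(B2)={B3,B4,B5}
  DF(B3)={B4}
  DF(B4)={B5}
  DF(B5)=∅
  DF(B6)=∅

DF(B3) = ["B4"]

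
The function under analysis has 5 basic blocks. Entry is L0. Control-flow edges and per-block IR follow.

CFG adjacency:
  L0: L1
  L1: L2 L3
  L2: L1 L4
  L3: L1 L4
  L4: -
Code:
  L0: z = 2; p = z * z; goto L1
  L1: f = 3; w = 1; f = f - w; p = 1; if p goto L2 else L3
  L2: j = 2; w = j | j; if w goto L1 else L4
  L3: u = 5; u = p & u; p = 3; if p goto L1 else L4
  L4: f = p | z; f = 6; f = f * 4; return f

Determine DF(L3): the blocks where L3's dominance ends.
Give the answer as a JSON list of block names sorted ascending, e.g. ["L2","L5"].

idom tree: L1←L0 L2←L1 L3←L1 L4←L1
Dom∩ at merges:
  L1: preds {L0,L2,L3}: {L0} ∩ {L0,L1,L2} ∩ {L0,L1,L3} = {L0}; idom=L0
  L4: preds {L2,L3}: {L0,L1,L2} ∩ {L0,L1,L3} = {L0,L1}; idom=L1

DF walk-up:
  L1←L0: walk · to L0
  L1←L2: walk L2→L1 to L0
  L1←L3: walk L3→L1 to L0
  L4←L2: walk L2 to L1
  L4←L3: walk L3 to L1
  L0 → ∅
  L1 → {L1}
  L2 → {L1,L4}
  L3 → {L1,L4}
  L4 → ∅

DF(L3) = ["L1", "L4"]

Answer: ["L1", "L4"]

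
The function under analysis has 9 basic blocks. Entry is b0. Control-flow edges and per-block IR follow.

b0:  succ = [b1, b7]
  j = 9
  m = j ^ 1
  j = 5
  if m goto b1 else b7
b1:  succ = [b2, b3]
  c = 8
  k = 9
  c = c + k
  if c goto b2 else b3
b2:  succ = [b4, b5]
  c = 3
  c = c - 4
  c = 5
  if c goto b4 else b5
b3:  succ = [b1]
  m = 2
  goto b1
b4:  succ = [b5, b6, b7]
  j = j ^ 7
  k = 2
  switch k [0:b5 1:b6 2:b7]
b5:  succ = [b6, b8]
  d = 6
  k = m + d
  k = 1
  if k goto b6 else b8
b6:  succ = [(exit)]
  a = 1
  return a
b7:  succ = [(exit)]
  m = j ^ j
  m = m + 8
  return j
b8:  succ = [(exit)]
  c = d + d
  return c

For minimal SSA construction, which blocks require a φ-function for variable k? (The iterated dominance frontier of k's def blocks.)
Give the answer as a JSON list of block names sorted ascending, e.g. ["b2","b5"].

idom tree: b1←b0 b2←b1 b3←b1 b4←b2 b5←b2 b6←b2 b7←b0 b8←b5
Join-block Dom:
  b1: preds {b0,b3}: {b0} ∩ {b0,b1,b3} = {b0}; idom=b0
  b5: preds {b2,b4}: {b0,b1,b2} ∩ {b0,b1,b2,b4} = {b0,b1,b2}; idom=b2
  b6: preds {b4,b5}: {b0,b1,b2,b4} ∩ {b0,b1,b2,b5} = {b0,b1,b2}; idom=b2
  b7: preds {b0,b4}: {b0} ∩ {b0,b1,b2,b4} = {b0}; idom=b0

DF walk-up:
  b1←b0: walk · to b0
  b1←b3: walk b3→b1 to b0
  b5←b2: walk · to b2
  b5←b4: walk b4 to b2
  b6←b4: walk b4 to b2
  b6←b5: walk b5 to b2
  b7←b0: walk · to b0
  b7←b4: walk b4→b2→b1 to b0
  b0 → ∅
  b1 → {b1,b7}
  b2 → {b7}
  b3 → {b1}
  b4 → {b5,b6,b7}
  b5 → {b6}
  b6 → ∅
  b7 → ∅
  b8 → ∅

φ for k: defs {b1,b4,b5}
  DF⁺ = {b1,b5,b6,b7}

Answer: ["b1", "b5", "b6", "b7"]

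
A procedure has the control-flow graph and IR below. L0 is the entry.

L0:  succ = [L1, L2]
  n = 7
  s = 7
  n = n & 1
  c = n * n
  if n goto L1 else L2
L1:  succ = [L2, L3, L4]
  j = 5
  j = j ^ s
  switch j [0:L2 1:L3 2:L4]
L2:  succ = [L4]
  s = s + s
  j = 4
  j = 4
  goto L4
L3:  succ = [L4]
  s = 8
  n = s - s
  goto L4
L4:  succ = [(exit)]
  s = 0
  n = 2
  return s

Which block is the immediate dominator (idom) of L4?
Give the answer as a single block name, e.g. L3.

idom tree: L1←L0 L2←L0 L3←L1 L4←L0
Join-block Dom:
  L2: preds {L0,L1}: {L0} ∩ {L0,L1} = {L0}; idom=L0
  L4: preds {L1,L2,L3}: {L0,L1} ∩ {L0,L2} ∩ {L0,L1,L3} = {L0}; idom=L0

idom(L4) = L0

Answer: L0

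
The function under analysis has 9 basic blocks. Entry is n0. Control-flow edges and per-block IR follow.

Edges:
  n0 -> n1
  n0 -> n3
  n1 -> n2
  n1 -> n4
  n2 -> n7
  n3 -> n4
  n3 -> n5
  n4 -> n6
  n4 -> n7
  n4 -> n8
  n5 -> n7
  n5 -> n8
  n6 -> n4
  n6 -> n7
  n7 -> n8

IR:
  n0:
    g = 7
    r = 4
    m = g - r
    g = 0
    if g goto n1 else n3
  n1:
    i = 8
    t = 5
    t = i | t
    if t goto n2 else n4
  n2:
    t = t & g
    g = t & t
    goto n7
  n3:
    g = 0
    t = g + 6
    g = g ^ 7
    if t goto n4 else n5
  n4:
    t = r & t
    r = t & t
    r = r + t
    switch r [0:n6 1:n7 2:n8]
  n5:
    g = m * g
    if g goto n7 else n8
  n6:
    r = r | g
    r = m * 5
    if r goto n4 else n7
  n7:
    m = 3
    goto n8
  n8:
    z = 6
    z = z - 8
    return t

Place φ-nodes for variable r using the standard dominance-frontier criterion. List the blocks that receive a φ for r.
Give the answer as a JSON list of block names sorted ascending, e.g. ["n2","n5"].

Answer: ["n4", "n7", "n8"]

Working:
idom tree: n1←n0 n2←n1 n3←n0 n4←n0 n5←n3 n6←n4 n7←n0 n8←n0
Dom at joins:
  n4: preds {n1,n3,n6}: {n0,n1} ∩ {n0,n3} ∩ {n0,n4,n6} = {n0}; idom=n0
  n7: preds {n2,n4,n5,n6}: {n0,n1,n2} ∩ {n0,n4} ∩ {n0,n3,n5} ∩ {n0,n4,n6} = {n0}; idom=n0
  n8: preds {n4,n5,n7}: {n0,n4} ∩ {n0,n3,n5} ∩ {n0,n7} = {n0}; idom=n0

DF walk-up:
  n4←n1: walk n1 to n0
  n4←n3: walk n3 to n0
  n4←n6: walk n6→n4 to n0
  n7←n2: walk n2→n1 to n0
  n7←n4: walk n4 to n0
  n7←n5: walk n5→n3 to n0
  n7←n6: walk n6→n4 to n0
  n8←n4: walk n4 to n0
  n8←n5: walk n5→n3 to n0
  n8←n7: walk n7 to n0
  n0 → ∅
  n1 → {n4,n7}
  n2 → {n7}
  n3 → {n4,n7,n8}
  n4 → {n4,n7,n8}
  n5 → {n7,n8}
  n6 → {n4,n7}
  n7 → {n8}
  n8 → ∅

φ for r: defs {n0,n4,n6}
  DF⁺ = {n4,n7,n8}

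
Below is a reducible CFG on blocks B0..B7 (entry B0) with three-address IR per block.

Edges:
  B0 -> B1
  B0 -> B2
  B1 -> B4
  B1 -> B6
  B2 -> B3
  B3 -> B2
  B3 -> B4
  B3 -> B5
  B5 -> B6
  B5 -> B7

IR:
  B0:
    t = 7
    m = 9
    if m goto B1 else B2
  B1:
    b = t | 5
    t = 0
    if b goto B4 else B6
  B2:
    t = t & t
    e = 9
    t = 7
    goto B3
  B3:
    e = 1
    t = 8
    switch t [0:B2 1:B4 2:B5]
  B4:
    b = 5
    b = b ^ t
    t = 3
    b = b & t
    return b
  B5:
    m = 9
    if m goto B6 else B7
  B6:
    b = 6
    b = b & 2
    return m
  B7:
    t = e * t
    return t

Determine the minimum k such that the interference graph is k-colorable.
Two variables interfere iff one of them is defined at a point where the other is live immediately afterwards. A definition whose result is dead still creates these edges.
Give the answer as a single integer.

def/use:
  B0: {m,t} / ∅
  B1: {b,t} / {t}
  B2: {e,t} / {t}
  B3: {e,t} / ∅
  B4: {b,t} / {t}
  B5: {m} / ∅
  B6: {b} / {m}
  B7: {t} / {e,t}

Live sets:
  B0: in=∅ out={m,t}
  B1: in={m,t} out={m,t}
  B2: in={t} out=∅
  B3: in=∅ out={e,t}
  B4: in={t} out=∅
  B5: in={e,t} out={e,m,t}
  B6: in={m} out=∅
  B7: in={e,t} out=∅

Interference:
  b — {m,t}
  e — {m,t}
  m — {b,e,t}
  t — {b,e,m}

Chromatic number:
  clique {b,m,t} ⇒ need ≥ 3
  3-colouring: c0={m}  c1={t}  c2={b,e}
  χ = 3

Answer: 3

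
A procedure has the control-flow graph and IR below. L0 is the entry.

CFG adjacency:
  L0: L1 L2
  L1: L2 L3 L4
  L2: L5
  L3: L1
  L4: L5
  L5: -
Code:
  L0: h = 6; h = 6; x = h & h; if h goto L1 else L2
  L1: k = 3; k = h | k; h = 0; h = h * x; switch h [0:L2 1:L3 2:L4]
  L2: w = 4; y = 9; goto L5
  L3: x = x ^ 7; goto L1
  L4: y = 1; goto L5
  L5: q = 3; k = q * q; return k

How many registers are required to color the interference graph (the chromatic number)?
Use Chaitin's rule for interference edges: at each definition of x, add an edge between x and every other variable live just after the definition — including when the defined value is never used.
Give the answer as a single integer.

def/use:
  L0 def {h,x} use ∅
  L1 def {h,k} use {h,x}
  L2 def {w,y} use ∅
  L3 def {x} use {x}
  L4 def {y} use ∅
  L5 def {k,q} use ∅

Liveness:
  live L0: ∅→{h,x}
  live L1: {h,x}→{h,x}
  live L2: ∅→∅
  live L3: {h,x}→{h,x}
  live L4: ∅→∅
  live L5: ∅→∅

Interference:
  h↔{k,x}
  k↔{h,x}
  q↔∅
  w↔∅
  x↔{h,k}
  y↔∅

Chromatic number:
  clique {h,k,x} ⇒ need ≥ 3
  assign h→c0 k→c1 q→c0 w→c0 x→c2 y→c0 — no edge inside a register ⇒ χ ≤ 3
  χ = 3

Answer: 3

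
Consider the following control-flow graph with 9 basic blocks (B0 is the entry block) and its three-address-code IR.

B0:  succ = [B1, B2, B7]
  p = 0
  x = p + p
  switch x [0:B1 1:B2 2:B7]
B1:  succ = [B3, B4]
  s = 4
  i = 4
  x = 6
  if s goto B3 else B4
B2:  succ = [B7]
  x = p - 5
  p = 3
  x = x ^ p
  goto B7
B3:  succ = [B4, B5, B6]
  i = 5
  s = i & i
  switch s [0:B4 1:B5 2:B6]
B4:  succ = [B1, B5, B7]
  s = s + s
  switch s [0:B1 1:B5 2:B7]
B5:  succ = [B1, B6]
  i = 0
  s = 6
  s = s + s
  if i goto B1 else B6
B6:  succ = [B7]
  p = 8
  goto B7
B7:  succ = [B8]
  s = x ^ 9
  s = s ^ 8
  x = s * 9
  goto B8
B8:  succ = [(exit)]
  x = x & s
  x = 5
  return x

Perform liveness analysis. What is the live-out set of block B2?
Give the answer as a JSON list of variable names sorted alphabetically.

Answer: ["x"]

Derivation:
def/use:
  B0 def {p,x} use ∅
  B1 def {i,s,x} use ∅
  B2 def {p,x} use {p}
  B3 def {i,s} use ∅
  B4 def {s} use {s}
  B5 def {i,s} use ∅
  B6 def {p} use ∅
  B7 def {s,x} use {x}
  B8 def {x} use {s,x}

Liveness:
  live B0: ∅→{p,x}
  live B1: ∅→{s,x}
  live B2: {p}→{x}
  live B3: {x}→{s,x}
  live B4: {s,x}→{x}
  live B5: {x}→{x}
  live B6: {x}→{x}
  live B7: {x}→{s,x}
  live B8: {s,x}→∅

live-out(B2) = ["x"]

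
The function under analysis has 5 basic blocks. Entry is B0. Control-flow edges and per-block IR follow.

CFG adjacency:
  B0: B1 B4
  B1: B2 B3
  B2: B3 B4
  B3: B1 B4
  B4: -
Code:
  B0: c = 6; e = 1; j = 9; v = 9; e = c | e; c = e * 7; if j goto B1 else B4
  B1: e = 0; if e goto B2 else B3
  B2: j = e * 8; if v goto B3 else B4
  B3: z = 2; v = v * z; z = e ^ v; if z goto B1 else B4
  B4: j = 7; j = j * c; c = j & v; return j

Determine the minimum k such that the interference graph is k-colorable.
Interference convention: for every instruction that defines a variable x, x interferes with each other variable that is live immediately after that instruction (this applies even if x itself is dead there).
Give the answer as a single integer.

Block summaries:
  B0 def {c,e,j,v} use ∅
  B1 def {e} use ∅
  B2 def {j} use {e,v}
  B3 def {v,z} use {e,v}
  B4 def {c,j} use {c,v}

Live sets:
  live B0: ∅→{c,v}
  live B1: {c,v}→{c,e,v}
  live B2: {c,e,v}→{c,e,v}
  live B3: {c,e,v}→{c,v}
  live B4: {c,v}→∅

Interference:
  c: {e,j,v,z}
  e: {c,j,v,z}
  j: {c,e,v}
  v: {c,e,j,z}
  z: {c,e,v}

Colouring:
  clique {c,e,j,v} ⇒ need ≥ 4
  assign c→R0 e→R1 j→R3 v→R2 z→R3 — no edge inside a register ⇒ χ ≤ 4
  χ = 4

Answer: 4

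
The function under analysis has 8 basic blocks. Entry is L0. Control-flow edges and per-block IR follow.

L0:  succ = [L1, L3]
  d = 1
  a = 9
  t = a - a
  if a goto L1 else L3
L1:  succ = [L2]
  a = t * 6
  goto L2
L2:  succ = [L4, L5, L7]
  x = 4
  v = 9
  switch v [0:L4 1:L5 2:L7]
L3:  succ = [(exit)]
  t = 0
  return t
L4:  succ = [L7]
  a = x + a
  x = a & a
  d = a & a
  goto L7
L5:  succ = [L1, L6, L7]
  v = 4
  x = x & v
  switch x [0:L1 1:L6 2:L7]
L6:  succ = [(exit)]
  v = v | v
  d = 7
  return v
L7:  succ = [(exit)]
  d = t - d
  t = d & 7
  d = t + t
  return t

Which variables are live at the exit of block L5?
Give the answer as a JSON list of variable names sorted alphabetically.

Answer: ["d", "t", "v"]

Analysis:
Block summaries:
  L0 def {a,d,t} use ∅
  L1 def {a} use {t}
  L2 def {v,x} use ∅
  L3 def {t} use ∅
  L4 def {a,d,x} use {a,x}
  L5 def {v,x} use {x}
  L6 def {d,v} use {v}
  L7 def {d,t} use {d,t}

Liveness:
  live L0: ∅→{d,t}
  live L1: {d,t}→{a,d,t}
  live L2: {a,d,t}→{a,d,t,x}
  live L3: ∅→∅
  live L4: {a,t,x}→{d,t}
  live L5: {d,t,x}→{d,t,v}
  live L6: {v}→∅
  live L7: {d,t}→∅

live-out(L5) = ["d", "t", "v"]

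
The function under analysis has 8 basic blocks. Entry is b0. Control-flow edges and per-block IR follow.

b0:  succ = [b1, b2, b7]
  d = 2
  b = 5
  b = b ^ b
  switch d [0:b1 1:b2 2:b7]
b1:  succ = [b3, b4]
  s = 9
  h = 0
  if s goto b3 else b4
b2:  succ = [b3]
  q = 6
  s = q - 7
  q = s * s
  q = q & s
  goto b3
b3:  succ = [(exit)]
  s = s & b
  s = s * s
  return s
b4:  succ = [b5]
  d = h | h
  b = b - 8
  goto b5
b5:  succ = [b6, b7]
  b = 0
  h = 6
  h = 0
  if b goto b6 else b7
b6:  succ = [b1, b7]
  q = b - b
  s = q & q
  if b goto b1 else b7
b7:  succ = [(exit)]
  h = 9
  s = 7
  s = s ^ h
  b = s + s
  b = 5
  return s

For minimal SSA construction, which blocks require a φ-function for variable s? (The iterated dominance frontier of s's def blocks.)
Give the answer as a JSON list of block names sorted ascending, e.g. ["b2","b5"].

idom tree: b1←b0 b2←b0 b3←b0 b4←b1 b5←b4 b6←b5 b7←b0
Dom at joins:
  b1: preds {b0,b6}: {b0} ∩ {b0,b1,b4,b5,b6} = {b0}; idom=b0
  b3: preds {b1,b2}: {b0,b1} ∩ {b0,b2} = {b0}; idom=b0
  b7: preds {b0,b5,b6}: {b0} ∩ {b0,b1,b4,b5} ∩ {b0,b1,b4,b5,b6} = {b0}; idom=b0

Frontier:
  join b1 pred b0: · stop@b0
  join b1 pred b6: b6→b5→b4→b1 stop@b0
  join b3 pred b1: b1 stop@b0
  join b3 pred b2: b2 stop@b0
  join b7 pred b0: · stop@b0
  join b7 pred b5: b5→b4→b1 stop@b0
  join b7 pred b6: b6→b5→b4→b1 stop@b0
  b0: DF=∅
  b1: DF={b1,b3,b7}
  b2: DF={b3}
  b3: DF=∅
  b4: DF={b1,b7}
  b5: DF={b1,b7}
  b6: DF={b1,b7}
  b7: DF=∅

φ for s: defs {b1,b2,b3,b6,b7}
  DF⁺ = {b1,b3,b7}

Answer: ["b1", "b3", "b7"]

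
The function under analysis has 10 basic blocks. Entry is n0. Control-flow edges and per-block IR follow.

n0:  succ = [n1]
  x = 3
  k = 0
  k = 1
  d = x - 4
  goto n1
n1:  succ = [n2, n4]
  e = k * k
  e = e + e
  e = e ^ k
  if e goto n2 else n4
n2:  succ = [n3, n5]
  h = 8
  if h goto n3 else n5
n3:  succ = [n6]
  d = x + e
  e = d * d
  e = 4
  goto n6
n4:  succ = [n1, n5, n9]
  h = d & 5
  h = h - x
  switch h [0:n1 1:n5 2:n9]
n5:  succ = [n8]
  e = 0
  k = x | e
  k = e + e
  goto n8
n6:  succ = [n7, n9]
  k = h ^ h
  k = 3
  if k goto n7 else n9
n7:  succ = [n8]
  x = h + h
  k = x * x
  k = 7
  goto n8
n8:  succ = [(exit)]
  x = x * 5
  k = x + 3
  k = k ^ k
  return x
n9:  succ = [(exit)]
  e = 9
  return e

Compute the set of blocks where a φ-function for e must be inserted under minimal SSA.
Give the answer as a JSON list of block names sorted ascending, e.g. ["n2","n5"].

idom tree: n1←n0 n2←n1 n3←n2 n4←n1 n5←n1 n6←n3 n7←n6 n8←n1 n9←n1
Dom at joins:
  n1: preds {n0,n4}: {n0} ∩ {n0,n1,n4} = {n0}; idom=n0
  n5: preds {n2,n4}: {n0,n1,n2} ∩ {n0,n1,n4} = {n0,n1}; idom=n1
  n8: preds {n5,n7}: {n0,n1,n5} ∩ {n0,n1,n2,n3,n6,n7} = {n0,n1}; idom=n1
  n9: preds {n4,n6}: {n0,n1,n4} ∩ {n0,n1,n2,n3,n6} = {n0,n1}; idom=n1

Frontier:
  n1←n0: walk · to n0
  n1←n4: walk n4→n1 to n0
  n5←n2: walk n2 to n1
  n5←n4: walk n4 to n1
  n8←n5: walk n5 to n1
  n8←n7: walk n7→n6→n3→n2 to n1
  n9←n4: walk n4 to n1
  n9←n6: walk n6→n3→n2 to n1
  n0 → ∅
  n1 → {n1}
  n2 → {n5,n8,n9}
  n3 → {n8,n9}
  n4 → {n1,n5,n9}
  n5 → {n8}
  n6 → {n8,n9}
  n7 → {n8}
  n8 → ∅
  n9 → ∅

φ for e: defs {n1,n3,n5,n9}
  DF⁺ = {n1,n8,n9}

Answer: ["n1", "n8", "n9"]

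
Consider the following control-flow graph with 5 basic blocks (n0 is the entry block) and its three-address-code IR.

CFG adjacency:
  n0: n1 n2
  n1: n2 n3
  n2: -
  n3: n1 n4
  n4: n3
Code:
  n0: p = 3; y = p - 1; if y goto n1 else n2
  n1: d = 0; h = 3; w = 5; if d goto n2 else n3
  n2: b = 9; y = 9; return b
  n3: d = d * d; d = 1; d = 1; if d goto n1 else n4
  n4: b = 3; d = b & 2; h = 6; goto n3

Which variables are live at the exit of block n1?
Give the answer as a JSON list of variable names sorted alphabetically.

def/use:
  n0: {p,y} / ∅
  n1: {d,h,w} / ∅
  n2: {b,y} / ∅
  n3: {d} / {d}
  n4: {b,d,h} / ∅

Live sets:
  n0: in=∅ out=∅
  n1: in=∅ out={d}
  n2: in=∅ out=∅
  n3: in={d} out=∅
  n4: in=∅ out={d}

live-out(n1) = ["d"]

Answer: ["d"]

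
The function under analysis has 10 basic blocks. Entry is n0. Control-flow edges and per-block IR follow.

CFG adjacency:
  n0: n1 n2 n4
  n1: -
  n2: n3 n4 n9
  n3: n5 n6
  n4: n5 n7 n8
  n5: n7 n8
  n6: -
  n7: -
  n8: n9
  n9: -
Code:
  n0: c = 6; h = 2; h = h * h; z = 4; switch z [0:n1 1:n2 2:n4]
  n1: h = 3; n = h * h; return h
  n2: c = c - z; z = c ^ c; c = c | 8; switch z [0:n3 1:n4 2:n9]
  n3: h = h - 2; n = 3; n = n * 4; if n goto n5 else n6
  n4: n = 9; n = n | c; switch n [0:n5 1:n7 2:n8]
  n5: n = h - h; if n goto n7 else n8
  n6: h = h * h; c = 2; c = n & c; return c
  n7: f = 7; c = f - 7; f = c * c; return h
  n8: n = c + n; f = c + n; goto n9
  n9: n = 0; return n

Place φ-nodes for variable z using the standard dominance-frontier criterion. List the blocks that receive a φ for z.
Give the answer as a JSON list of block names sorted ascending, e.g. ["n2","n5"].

idom tree: n1←n0 n2←n0 n3←n2 n4←n0 n5←n0 n6←n3 n7←n0 n8←n0 n9←n0
Dom∩ at merges:
  n4: preds {n0,n2}: {n0} ∩ {n0,n2} = {n0}; idom=n0
  n5: preds {n3,n4}: {n0,n2,n3} ∩ {n0,n4} = {n0}; idom=n0
  n7: preds {n4,n5}: {n0,n4} ∩ {n0,n5} = {n0}; idom=n0
  n8: preds {n4,n5}: {n0,n4} ∩ {n0,n5} = {n0}; idom=n0
  n9: preds {n2,n8}: {n0,n2} ∩ {n0,n8} = {n0}; idom=n0

Frontier:
  join n4 pred n0: · stop@n0
  join n4 pred n2: n2 stop@n0
  join n5 pred n3: n3→n2 stop@n0
  join n5 pred n4: n4 stop@n0
  join n7 pred n4: n4 stop@n0
  join n7 pred n5: n5 stop@n0
  join n8 pred n4: n4 stop@n0
  join n8 pred n5: n5 stop@n0
  join n9 pred n2: n2 stop@n0
  join n9 pred n8: n8 stop@n0
  DF(n0)=∅
  DF(n1)=∅
  DF(n2)={n4,n5,n9}
  DF(n3)={n5}
  DF(n4)={n5,n7,n8}
  DF(n5)={n7,n8}
  DF(n6)=∅
  DF(n7)=∅
  DF(n8)={n9}
  DF(n9)=∅

φ for z: defs {n0,n2}
  DF⁺ = {n4,n5,n7,n8,n9}

Answer: ["n4", "n5", "n7", "n8", "n9"]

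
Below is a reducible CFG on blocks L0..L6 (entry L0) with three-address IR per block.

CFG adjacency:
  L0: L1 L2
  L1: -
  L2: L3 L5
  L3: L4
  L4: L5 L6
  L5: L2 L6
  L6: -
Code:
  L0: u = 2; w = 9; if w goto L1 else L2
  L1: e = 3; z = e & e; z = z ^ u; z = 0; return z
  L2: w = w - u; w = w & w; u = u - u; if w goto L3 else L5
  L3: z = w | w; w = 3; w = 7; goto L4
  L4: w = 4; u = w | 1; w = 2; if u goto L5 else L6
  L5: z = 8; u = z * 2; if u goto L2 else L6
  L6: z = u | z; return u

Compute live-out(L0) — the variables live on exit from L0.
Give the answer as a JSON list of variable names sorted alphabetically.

def/use:
  L0: def={u,w} ue=∅
  L1: def={e,z} ue={u}
  L2: def={u,w} ue={u,w}
  L3: def={w,z} ue={w}
  L4: def={u,w} ue=∅
  L5: def={u,z} ue=∅
  L6: def={z} ue={u,z}

Liveness:
  L0 li=∅ lo={u,w}
  L1 li={u} lo=∅
  L2 li={u,w} lo={w}
  L3 li={w} lo={z}
  L4 li={z} lo={u,w,z}
  L5 li={w} lo={u,w,z}
  L6 li={u,z} lo=∅

live-out(L0) = ["u", "w"]

Answer: ["u", "w"]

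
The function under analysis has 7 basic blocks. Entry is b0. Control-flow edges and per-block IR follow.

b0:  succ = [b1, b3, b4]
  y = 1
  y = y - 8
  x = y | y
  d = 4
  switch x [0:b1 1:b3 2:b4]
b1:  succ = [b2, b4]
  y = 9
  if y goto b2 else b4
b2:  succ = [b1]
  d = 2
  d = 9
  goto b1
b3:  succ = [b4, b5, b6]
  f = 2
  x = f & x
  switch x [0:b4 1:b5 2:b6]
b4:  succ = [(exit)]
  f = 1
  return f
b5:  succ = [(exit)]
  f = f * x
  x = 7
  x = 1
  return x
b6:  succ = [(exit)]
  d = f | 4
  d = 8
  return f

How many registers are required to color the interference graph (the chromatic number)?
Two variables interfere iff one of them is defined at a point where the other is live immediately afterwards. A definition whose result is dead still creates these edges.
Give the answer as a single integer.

Answer: 3

Working:
def/use:
  b0: {d,x,y} / ∅
  b1: {y} / ∅
  b2: {d} / ∅
  b3: {f,x} / {x}
  b4: {f} / ∅
  b5: {f,x} / {f,x}
  b6: {d} / {f}

Backward fixpoint:
  live b0: ∅→{x}
  live b1: ∅→∅
  live b2: ∅→∅
  live b3: {x}→{f,x}
  live b4: ∅→∅
  live b5: {f,x}→∅
  live b6: {f}→∅

Conflict graph:
  d — {f,x}
  f — {d,x}
  x — {d,f}
  y — ∅

Colouring:
  lower bound: {d,f,x} mutually conflict ⇒ χ ≥ 3
  assign d→c0 f→c1 x→c2 y→c0 — no edge inside a register ⇒ χ ≤ 3
  χ = 3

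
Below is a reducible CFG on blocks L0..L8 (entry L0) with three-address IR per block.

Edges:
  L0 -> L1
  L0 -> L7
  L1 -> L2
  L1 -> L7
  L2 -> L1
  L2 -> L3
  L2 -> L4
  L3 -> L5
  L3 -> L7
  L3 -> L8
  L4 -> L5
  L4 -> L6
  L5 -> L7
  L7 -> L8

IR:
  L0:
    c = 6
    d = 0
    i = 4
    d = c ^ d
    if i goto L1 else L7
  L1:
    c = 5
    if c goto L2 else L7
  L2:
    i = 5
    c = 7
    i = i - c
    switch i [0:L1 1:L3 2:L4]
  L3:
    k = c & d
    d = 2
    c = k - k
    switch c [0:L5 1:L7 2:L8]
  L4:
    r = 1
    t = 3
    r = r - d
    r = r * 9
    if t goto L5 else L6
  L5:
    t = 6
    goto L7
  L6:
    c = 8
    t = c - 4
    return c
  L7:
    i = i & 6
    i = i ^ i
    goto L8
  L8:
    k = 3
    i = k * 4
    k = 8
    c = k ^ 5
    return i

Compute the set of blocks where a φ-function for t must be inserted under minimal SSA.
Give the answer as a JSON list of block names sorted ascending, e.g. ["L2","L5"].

Answer: ["L5", "L7", "L8"]

Derivation:
idom tree: L1←L0 L2←L1 L3←L2 L4←L2 L5←L2 L6←L4 L7←L0 L8←L0
Dom at joins:
  L1: preds {L0,L2}: {L0} ∩ {L0,L1,L2} = {L0}; idom=L0
  L5: preds {L3,L4}: {L0,L1,L2,L3} ∩ {L0,L1,L2,L4} = {L0,L1,L2}; idom=L2
  L7: preds {L0,L1,L3,L5}: {L0} ∩ {L0,L1} ∩ {L0,L1,L2,L3} ∩ {L0,L1,L2,L5} = {L0}; idom=L0
  L8: preds {L3,L7}: {L0,L1,L2,L3} ∩ {L0,L7} = {L0}; idom=L0

Frontier:
  join L1 pred L0: · stop@L0
  join L1 pred L2: L2→L1 stop@L0
  join L5 pred L3: L3 stop@L2
  join L5 pred L4: L4 stop@L2
  join L7 pred L0: · stop@L0
  join L7 pred L1: L1 stop@L0
  join L7 pred L3: L3→L2→L1 stop@L0
  join L7 pred L5: L5→L2→L1 stop@L0
  join L8 pred L3: L3→L2→L1 stop@L0
  join L8 pred L7: L7 stop@L0
  L0 → ∅
  L1 → {L1,L7,L8}
  L2 → {L1,L7,L8}
  L3 → {L5,L7,L8}
  L4 → {L5}
  L5 → {L7}
  L6 → ∅
  L7 → {L8}
  L8 → ∅

φ for t: defs {L4,L5,L6}
  DF⁺ = {L5,L7,L8}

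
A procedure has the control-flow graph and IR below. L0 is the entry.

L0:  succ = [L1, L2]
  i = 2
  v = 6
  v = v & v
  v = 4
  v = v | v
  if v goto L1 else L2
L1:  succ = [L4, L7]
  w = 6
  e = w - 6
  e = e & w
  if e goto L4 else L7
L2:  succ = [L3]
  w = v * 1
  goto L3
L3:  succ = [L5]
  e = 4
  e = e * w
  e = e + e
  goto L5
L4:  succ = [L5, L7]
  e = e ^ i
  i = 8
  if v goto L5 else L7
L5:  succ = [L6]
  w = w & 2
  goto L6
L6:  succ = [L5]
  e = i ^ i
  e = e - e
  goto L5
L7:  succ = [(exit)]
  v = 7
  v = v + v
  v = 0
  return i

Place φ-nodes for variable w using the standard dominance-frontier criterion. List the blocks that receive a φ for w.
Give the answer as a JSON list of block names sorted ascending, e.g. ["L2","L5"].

idom tree: L1←L0 L2←L0 L3←L2 L4←L1 L5←L0 L6←L5 L7←L1
Join-block Dom:
  L5: preds {L3,L4,L6}: {L0,L2,L3} ∩ {L0,L1,L4} ∩ {L0,L5,L6} = {L0}; idom=L0
  L7: preds {L1,L4}: {L0,L1} ∩ {L0,L1,L4} = {L0,L1}; idom=L1

DF walk-up:
  L5←L3: walk L3→L2 to L0
  L5←L4: walk L4→L1 to L0
  L5←L6: walk L6→L5 to L0
  L7←L1: walk · to L1
  L7←L4: walk L4 to L1
  DF(L0)=∅
  DF(L1)={L5}
  DF(L2)={L5}
  DF(L3)={L5}
  DF(L4)={L5,L7}
  DF(L5)={L5}
  DF(L6)={L5}
  DF(L7)=∅

φ for w: defs {L1,L2,L5}
  DF⁺ = {L5}

Answer: ["L5"]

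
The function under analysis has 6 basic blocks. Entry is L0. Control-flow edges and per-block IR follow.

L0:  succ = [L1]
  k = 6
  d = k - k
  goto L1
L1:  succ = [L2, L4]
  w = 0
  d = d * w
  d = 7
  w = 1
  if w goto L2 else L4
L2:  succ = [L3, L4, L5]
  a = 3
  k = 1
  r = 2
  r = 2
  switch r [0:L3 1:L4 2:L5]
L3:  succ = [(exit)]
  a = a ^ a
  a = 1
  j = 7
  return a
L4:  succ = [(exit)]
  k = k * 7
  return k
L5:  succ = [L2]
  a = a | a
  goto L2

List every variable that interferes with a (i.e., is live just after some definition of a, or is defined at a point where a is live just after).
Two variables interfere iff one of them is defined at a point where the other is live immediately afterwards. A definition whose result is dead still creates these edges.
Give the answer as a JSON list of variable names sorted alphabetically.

Per-block:
  L0: {d,k} / ∅
  L1: {d,w} / {d}
  L2: {a,k,r} / ∅
  L3: {a,j} / {a}
  L4: {k} / {k}
  L5: {a} / {a}

Backward fixpoint:
  L0: in=∅ out={d,k}
  L1: in={d,k} out={k}
  L2: in=∅ out={a,k}
  L3: in={a} out=∅
  L4: in={k} out=∅
  L5: in={a} out=∅

Conflict graph:
  a — {j,k,r}
  d — {k,w}
  j — {a}
  k — {a,d,r,w}
  r — {a,k}
  w — {d,k}

N(a) = ["j", "k", "r"]

Answer: ["j", "k", "r"]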